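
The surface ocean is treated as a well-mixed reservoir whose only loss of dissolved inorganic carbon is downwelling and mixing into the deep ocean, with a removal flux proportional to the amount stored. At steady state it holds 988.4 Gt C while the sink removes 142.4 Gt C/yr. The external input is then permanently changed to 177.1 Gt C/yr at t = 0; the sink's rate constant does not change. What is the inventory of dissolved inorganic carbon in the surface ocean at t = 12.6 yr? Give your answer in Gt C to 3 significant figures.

The sink rate constant is k = F₀/M₀ = 142.4/988.4 = 0.1441 yr⁻¹.
Solving dM/dt = F₁ − kM with M(0) = M₀ gives M(t) = F₁/k + (M₀ − F₁/k)·e^(−kt).
F₁/k = 177.1/0.1441 = 1229.3 Gt C; kt = 0.1441 × 12.6 = 1.815, e^(−kt) = 0.1628.
M(12.6) = 1229.3 + (988.4 − 1229.3) × 0.1628 = 1229.3 − 39.21 = 1190.0 Gt C.

1190 Gt C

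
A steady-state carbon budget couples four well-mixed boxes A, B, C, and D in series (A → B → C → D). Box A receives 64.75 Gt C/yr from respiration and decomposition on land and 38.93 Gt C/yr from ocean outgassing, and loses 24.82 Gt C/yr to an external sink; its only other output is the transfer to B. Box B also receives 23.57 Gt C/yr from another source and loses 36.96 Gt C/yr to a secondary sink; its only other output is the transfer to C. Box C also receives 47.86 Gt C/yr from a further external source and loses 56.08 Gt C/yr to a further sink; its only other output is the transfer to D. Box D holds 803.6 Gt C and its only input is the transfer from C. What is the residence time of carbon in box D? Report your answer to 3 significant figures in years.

Box A: F(A→B) = (64.75 + 38.93) − 24.82 = 78.860 Gt C/yr.
Box B: F(B→C) = (78.860 + 23.57) − 36.96 = 65.470 Gt C/yr.
Box C: F(C→D) = (65.470 + 47.86) − 56.08 = 57.250 Gt C/yr.
Box D throughput = its input = 57.250 Gt C/yr; τ = 803.6 / 57.250 = 14.04 yr.

14.0 yr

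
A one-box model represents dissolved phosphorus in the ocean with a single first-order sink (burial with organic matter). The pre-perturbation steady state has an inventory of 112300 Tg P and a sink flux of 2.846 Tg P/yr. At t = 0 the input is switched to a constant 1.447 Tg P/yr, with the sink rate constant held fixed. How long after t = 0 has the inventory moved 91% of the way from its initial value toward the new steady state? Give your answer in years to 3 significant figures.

τ = M₀/F₀ = 112300/2.846 = 39460 yr.
The remaining gap fraction is e^(−t/τ); 91% covered ⇒ e^(−t/τ) = 0.0900.
t = −τ ln(0.0900) = 39460 × 2.408 = 95010 yr.

95000 yr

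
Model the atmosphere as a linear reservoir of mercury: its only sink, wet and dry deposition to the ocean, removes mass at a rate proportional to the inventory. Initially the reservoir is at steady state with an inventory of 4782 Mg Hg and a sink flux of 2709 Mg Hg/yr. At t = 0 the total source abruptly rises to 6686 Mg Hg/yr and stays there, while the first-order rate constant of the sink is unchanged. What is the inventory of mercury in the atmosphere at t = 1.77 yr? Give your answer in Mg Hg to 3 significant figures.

The sink rate constant is k = F₀/M₀ = 2709/4782 = 0.5665 yr⁻¹.
Solving dM/dt = F₁ − kM with M(0) = M₀ gives M(t) = F₁/k + (M₀ − F₁/k)·e^(−kt).
F₁/k = 6686/0.5665 = 11802 Mg Hg; kt = 0.5665 × 1.77 = 1.003, e^(−kt) = 0.3669.
M(1.77) = 11802 + (4782 − 11802) × 0.3669 = 11802 − 2576 = 9226.7 Mg Hg.

9230 Mg Hg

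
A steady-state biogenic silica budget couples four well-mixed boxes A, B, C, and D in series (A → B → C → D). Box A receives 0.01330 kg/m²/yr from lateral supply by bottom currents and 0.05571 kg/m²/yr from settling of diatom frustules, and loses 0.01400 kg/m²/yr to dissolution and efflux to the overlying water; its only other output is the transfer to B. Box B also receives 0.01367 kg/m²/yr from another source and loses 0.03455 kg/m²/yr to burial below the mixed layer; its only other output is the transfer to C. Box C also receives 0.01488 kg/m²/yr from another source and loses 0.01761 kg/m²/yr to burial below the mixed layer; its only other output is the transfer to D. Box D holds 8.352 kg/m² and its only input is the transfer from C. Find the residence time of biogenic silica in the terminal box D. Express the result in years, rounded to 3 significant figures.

266 yr

Box A: F(A→B) = (0.01330 + 0.05571) − 0.01400 = 0.055010 kg/m²/yr.
Box B: F(B→C) = (0.055010 + 0.01367) − 0.03455 = 0.034130 kg/m²/yr.
Box C: F(C→D) = (0.034130 + 0.01488) − 0.01761 = 0.031400 kg/m²/yr.
Box D throughput = its input = 0.031400 kg/m²/yr; τ = 8.352 / 0.031400 = 266.0 yr.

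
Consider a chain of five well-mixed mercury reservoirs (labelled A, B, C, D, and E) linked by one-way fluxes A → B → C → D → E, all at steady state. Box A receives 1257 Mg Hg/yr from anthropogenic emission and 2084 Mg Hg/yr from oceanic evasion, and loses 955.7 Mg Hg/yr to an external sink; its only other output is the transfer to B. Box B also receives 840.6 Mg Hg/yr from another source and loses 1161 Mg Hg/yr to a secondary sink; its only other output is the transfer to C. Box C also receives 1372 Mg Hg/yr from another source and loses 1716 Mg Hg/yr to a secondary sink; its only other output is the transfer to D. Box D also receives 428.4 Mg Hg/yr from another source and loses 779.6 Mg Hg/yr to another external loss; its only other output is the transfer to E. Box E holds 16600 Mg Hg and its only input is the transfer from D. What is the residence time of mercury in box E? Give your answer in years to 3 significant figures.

12.1 yr

Box A: F(A→B) = (1257 + 2084) − 955.7 = 2385.3 Mg Hg/yr.
Box B: F(B→C) = (2385.3 + 840.6) − 1161 = 2064.9 Mg Hg/yr.
Box C: F(C→D) = (2064.9 + 1372) − 1716 = 1720.9 Mg Hg/yr.
Box D: F(D→E) = (1720.9 + 428.4) − 779.6 = 1369.7 Mg Hg/yr.
Box E throughput = its input = 1369.7 Mg Hg/yr; τ = 16600 / 1369.7 = 12.12 yr.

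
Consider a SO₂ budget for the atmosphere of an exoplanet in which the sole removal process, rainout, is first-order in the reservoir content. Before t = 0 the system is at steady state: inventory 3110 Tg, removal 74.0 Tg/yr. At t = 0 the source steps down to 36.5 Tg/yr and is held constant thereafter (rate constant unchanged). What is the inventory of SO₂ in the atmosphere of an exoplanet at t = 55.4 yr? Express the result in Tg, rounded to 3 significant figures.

τ = M₀/F₀ = 3110/74.0 = 42.03 yr; rate constant k = 1/τ.
New steady state M_∞ = F₁/k = F₁·τ = 36.5 × 42.03 = 1534.0 Tg.
M(t) = M_∞ + (M₀ − M_∞)·e^(−t/τ); t/τ = 55.4/42.03 = 1.318, so e^(−t/τ) = 0.2676.
M(t) = 1534.0 + 1576 × 0.2676 = 1955.8 Tg.

1960 Tg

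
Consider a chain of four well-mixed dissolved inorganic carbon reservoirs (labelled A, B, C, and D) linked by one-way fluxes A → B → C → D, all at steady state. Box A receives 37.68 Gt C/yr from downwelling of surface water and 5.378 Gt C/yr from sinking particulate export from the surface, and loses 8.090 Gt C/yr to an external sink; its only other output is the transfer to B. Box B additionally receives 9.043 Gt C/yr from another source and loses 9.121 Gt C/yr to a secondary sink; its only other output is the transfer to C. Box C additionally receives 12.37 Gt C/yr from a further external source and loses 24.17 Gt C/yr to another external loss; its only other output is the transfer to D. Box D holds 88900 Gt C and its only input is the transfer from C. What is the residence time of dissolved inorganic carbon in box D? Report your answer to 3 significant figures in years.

3850 yr

Box A: F(A→B) = (37.68 + 5.378) − 8.090 = 34.968 Gt C/yr.
Box B: F(B→C) = (34.968 + 9.043) − 9.121 = 34.890 Gt C/yr.
Box C: F(C→D) = (34.890 + 12.37) − 24.17 = 23.090 Gt C/yr.
Box D throughput = its input = 23.090 Gt C/yr; τ = 88900 / 23.090 = 3850 yr.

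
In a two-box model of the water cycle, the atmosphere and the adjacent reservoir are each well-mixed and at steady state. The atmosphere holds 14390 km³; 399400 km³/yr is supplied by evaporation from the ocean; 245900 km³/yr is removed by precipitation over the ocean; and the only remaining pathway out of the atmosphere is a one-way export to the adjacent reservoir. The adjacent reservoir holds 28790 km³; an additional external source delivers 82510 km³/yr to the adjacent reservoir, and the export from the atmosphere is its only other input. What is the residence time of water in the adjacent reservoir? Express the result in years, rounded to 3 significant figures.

0.122 yr

Balance the atmosphere: ΣF_in = 399400 km³/yr.
Export to the adjacent reservoir = ΣF_in − (245900) = 153500 km³/yr.
Total input to the adjacent reservoir = 153500 + 82510 = 236010 km³/yr; at steady state this equals its total output.
τ = M / F = 28790 / 236010 = 0.1220 yr.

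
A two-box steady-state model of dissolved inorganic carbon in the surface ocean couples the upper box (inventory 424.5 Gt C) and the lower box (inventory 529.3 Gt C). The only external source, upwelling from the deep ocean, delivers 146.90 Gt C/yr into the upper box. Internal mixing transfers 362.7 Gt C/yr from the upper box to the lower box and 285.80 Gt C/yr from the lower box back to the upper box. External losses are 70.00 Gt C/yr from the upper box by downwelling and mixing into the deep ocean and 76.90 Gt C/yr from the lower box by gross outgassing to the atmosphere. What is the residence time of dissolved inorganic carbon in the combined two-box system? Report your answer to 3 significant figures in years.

6.49 yr

For the system as a whole, the A↔B exchange is internal and contributes nothing to the throughput; only the external sinks remove mass.
M_total = 424.5 + 529.3 = 953.80 Gt C.
ΣF_external_out = 70.00 + 76.90 = 146.90 Gt C/yr.
τ = M_total / ΣF_ext = 953.80 / 146.90 = 6.493 yr.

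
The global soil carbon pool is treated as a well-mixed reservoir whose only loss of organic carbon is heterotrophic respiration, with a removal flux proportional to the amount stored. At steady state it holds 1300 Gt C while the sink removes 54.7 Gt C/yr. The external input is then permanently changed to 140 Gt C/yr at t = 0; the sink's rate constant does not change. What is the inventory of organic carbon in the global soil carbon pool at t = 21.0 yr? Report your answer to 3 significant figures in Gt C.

2490 Gt C

τ = M₀/F₀ = 1300/54.7 = 23.77 yr; rate constant k = 1/τ.
New steady state M_∞ = F₁/k = F₁·τ = 140 × 23.77 = 3327.2 Gt C.
M(t) = M_∞ + (M₀ − M_∞)·e^(−t/τ); t/τ = 21.0/23.77 = 0.8836, so e^(−t/τ) = 0.4133.
M(t) = 3327.2 − 2027 × 0.4133 = 2489.4 Gt C.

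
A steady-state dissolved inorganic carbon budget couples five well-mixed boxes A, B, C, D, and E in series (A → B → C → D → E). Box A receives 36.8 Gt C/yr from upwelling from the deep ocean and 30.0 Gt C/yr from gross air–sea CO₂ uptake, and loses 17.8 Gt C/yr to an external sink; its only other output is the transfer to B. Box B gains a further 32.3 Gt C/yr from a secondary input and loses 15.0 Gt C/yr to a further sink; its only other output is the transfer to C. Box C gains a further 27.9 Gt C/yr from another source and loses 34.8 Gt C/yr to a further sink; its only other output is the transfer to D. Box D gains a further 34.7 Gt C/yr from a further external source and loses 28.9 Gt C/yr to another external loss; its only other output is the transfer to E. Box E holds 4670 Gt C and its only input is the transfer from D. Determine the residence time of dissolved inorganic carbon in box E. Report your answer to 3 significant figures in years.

Box A: F(A→B) = (36.8 + 30.0) − 17.8 = 49.000 Gt C/yr.
Box B: F(B→C) = (49.000 + 32.3) − 15.0 = 66.300 Gt C/yr.
Box C: F(C→D) = (66.300 + 27.9) − 34.8 = 59.400 Gt C/yr.
Box D: F(D→E) = (59.400 + 34.7) − 28.9 = 65.200 Gt C/yr.
Box E throughput = its input = 65.200 Gt C/yr; τ = 4670 / 65.200 = 71.63 yr.

71.6 yr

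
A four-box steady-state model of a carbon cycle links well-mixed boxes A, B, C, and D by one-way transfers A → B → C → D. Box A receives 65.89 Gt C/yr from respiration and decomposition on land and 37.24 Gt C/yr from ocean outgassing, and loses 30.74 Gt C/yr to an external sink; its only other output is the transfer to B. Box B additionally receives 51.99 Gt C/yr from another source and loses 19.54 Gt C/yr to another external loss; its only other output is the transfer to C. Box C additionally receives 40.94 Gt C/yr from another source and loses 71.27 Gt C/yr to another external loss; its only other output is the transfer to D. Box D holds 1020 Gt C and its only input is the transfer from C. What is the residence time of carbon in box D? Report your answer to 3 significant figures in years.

13.7 yr

Box A: F(A→B) = (65.89 + 37.24) − 30.74 = 72.390 Gt C/yr.
Box B: F(B→C) = (72.390 + 51.99) − 19.54 = 104.84 Gt C/yr.
Box C: F(C→D) = (104.84 + 40.94) − 71.27 = 74.510 Gt C/yr.
Box D throughput = its input = 74.510 Gt C/yr; τ = 1020 / 74.510 = 13.69 yr.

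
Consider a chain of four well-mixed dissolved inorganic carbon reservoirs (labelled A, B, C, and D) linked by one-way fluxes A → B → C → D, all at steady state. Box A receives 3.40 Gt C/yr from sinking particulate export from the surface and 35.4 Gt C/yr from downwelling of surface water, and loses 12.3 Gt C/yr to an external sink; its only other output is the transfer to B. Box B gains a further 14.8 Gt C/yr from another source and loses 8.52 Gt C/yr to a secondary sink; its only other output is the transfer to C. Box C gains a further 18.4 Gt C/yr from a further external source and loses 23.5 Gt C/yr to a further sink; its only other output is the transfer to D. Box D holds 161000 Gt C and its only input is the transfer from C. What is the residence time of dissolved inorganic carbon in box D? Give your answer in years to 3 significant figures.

Box A: F(A→B) = (3.40 + 35.4) − 12.3 = 26.500 Gt C/yr.
Box B: F(B→C) = (26.500 + 14.8) − 8.52 = 32.780 Gt C/yr.
Box C: F(C→D) = (32.780 + 18.4) − 23.5 = 27.680 Gt C/yr.
Box D throughput = its input = 27.680 Gt C/yr; τ = 161000 / 27.680 = 5816 yr.

5820 yr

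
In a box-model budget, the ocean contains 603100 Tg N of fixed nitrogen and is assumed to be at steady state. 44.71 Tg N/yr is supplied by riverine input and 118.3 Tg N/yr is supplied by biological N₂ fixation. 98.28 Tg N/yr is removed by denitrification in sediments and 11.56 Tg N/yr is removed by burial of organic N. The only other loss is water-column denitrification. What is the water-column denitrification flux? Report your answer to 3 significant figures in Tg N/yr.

53.2 Tg N/yr

At steady state ΣF_in = ΣF_out.
ΣF_in = 44.71 + 118.3 = 163.01 Tg N/yr.
Water-column denitrification flux = ΣF_in − (98.28 + 11.56) = 163.01 − 109.8 = 53.17 Tg N/yr.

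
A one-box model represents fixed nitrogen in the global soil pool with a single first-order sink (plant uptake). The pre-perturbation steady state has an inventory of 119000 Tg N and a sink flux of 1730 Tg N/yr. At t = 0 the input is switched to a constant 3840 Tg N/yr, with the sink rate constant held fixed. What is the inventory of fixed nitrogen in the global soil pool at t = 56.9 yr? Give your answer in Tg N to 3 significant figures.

The sink rate constant is k = F₀/M₀ = 1730/119000 = 0.01454 yr⁻¹.
Solving dM/dt = F₁ − kM with M(0) = M₀ gives M(t) = F₁/k + (M₀ − F₁/k)·e^(−kt).
F₁/k = 3840/0.01454 = 264140 Tg N; kt = 0.01454 × 56.9 = 0.8272, e^(−kt) = 0.4373.
M(56.9) = 264140 + (119000 − 264140) × 0.4373 = 264140 − 63460 = 200670 Tg N.

201000 Tg N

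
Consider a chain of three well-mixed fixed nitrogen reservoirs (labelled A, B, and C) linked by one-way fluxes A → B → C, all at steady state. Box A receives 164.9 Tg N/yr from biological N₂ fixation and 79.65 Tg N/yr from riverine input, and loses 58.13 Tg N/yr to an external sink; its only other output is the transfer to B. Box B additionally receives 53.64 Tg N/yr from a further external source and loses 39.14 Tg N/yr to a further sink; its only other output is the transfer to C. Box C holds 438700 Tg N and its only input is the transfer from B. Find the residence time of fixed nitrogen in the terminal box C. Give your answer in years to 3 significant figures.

Box A: F(A→B) = (164.9 + 79.65) − 58.13 = 186.42 Tg N/yr.
Box B: F(B→C) = (186.42 + 53.64) − 39.14 = 200.92 Tg N/yr.
Box C throughput = its input = 200.92 Tg N/yr; τ = 438700 / 200.92 = 2183 yr.

2180 yr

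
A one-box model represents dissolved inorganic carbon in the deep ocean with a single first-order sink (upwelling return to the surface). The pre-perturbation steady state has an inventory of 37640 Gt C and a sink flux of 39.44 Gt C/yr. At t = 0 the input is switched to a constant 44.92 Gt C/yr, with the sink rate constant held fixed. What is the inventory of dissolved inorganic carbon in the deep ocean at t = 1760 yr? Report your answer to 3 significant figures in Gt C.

Residence time τ = M₀/F₀ = 954.4 yr. The eventual steady state is M_∞ = M₀·(F₁/F₀) = 37640 × 44.92/39.44 = 42870 Gt C.
The anomaly ΔM(t) = M(t) − M_∞ decays as ΔM₀·e^(−t/τ) with ΔM₀ = 37640 − 42870 = −5230 Gt C.
At t = 1760 yr, e^(−t/τ) = e^(−1.844) = 0.1582, so ΔM = −827.1 Gt C and M = 42870 − 827.1 = 42043 Gt C.

42000 Gt C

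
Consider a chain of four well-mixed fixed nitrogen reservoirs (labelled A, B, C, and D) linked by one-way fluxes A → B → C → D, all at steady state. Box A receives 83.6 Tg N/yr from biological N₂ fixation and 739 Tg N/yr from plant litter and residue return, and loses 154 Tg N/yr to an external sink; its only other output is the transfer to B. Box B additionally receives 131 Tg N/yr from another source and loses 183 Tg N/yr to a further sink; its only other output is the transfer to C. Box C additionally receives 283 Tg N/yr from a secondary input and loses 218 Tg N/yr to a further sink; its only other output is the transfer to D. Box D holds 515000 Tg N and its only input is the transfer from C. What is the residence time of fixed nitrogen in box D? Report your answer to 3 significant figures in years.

756 yr

Box A: F(A→B) = (83.6 + 739) − 154 = 668.60 Tg N/yr.
Box B: F(B→C) = (668.60 + 131) − 183 = 616.60 Tg N/yr.
Box C: F(C→D) = (616.60 + 283) − 218 = 681.60 Tg N/yr.
Box D throughput = its input = 681.60 Tg N/yr; τ = 515000 / 681.60 = 755.6 yr.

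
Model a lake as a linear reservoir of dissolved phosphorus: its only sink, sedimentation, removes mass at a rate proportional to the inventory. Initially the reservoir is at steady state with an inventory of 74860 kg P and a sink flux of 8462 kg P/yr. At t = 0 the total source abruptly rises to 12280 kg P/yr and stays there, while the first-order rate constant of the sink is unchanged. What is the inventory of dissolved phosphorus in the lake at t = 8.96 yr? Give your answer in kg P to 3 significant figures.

96400 kg P

τ = M₀/F₀ = 74860/8462 = 8.847 yr; rate constant k = 1/τ.
New steady state M_∞ = F₁/k = F₁·τ = 12280 × 8.847 = 108640 kg P.
M(t) = M_∞ + (M₀ − M_∞)·e^(−t/τ); t/τ = 8.96/8.847 = 1.013, so e^(−t/τ) = 0.3632.
M(t) = 108640 − 33780 × 0.3632 = 96369 kg P.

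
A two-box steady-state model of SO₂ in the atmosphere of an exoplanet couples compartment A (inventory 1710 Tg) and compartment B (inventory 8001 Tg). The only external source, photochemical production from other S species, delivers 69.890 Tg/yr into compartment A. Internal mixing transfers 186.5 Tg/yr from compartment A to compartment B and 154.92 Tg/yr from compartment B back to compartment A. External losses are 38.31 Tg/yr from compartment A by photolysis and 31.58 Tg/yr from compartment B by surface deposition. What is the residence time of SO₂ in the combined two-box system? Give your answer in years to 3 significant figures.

For the system as a whole, the A↔B exchange is internal and contributes nothing to the throughput; only the external sinks remove mass.
M_total = 1710 + 8001 = 9711.0 Tg.
ΣF_external_out = 38.31 + 31.58 = 69.890 Tg/yr.
τ = M_total / ΣF_ext = 9711.0 / 69.890 = 138.9 yr.

139 yr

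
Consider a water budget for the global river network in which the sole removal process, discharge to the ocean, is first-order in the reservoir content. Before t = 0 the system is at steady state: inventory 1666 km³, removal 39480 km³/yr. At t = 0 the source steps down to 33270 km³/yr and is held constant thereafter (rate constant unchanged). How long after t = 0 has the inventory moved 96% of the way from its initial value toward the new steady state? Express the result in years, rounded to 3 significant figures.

0.136 yr

τ = M₀/F₀ = 1666/39480 = 0.04220 yr.
The remaining gap fraction is e^(−t/τ); 96% covered ⇒ e^(−t/τ) = 0.0400.
t = −τ ln(0.0400) = 0.04220 × 3.219 = 0.1358 yr.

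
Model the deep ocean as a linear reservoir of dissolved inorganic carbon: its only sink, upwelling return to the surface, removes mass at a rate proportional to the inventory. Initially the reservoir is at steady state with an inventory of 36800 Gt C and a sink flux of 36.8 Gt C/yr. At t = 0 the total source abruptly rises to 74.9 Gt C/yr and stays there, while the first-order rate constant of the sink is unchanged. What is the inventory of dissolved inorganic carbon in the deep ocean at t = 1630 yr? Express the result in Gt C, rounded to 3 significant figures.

τ = M₀/F₀ = 36800/36.8 = 1000 yr; rate constant k = 1/τ.
New steady state M_∞ = F₁/k = F₁·τ = 74.9 × 1000 = 74900 Gt C.
M(t) = M_∞ + (M₀ − M_∞)·e^(−t/τ); t/τ = 1630/1000 = 1.630, so e^(−t/τ) = 0.1959.
M(t) = 74900 − 38100 × 0.1959 = 67435 Gt C.

67400 Gt C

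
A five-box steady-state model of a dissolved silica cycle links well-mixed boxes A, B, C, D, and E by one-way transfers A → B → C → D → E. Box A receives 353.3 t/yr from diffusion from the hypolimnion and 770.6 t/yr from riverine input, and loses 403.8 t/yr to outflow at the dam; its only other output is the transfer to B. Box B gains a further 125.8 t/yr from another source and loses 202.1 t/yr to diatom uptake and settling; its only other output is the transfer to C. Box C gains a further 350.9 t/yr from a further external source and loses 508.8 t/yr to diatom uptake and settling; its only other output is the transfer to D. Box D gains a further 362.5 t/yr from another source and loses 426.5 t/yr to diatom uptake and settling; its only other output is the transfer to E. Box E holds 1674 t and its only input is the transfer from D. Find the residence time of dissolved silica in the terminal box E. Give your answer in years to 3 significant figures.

3.97 yr

Box A: F(A→B) = (353.3 + 770.6) − 403.8 = 720.10 t/yr.
Box B: F(B→C) = (720.10 + 125.8) − 202.1 = 643.80 t/yr.
Box C: F(C→D) = (643.80 + 350.9) − 508.8 = 485.90 t/yr.
Box D: F(D→E) = (485.90 + 362.5) − 426.5 = 421.90 t/yr.
Box E throughput = its input = 421.90 t/yr; τ = 1674 / 421.90 = 3.968 yr.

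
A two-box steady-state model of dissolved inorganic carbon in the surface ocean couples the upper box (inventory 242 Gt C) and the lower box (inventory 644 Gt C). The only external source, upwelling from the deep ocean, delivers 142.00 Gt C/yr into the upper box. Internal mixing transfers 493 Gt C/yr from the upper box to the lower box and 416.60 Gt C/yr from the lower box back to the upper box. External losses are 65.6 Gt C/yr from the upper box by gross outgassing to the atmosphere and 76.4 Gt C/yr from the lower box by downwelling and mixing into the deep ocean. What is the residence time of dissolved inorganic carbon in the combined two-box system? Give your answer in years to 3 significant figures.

6.24 yr

Residence time in the combined system uses the total inventory and the total *external* removal — internal exchanges between the two boxes cancel.
M_total = 242 + 644 = 886.00 Gt C.
ΣF_external_out = 65.6 + 76.4 = 142.00 Gt C/yr.
τ = M_total / ΣF_ext = 886.00 / 142.00 = 6.239 yr.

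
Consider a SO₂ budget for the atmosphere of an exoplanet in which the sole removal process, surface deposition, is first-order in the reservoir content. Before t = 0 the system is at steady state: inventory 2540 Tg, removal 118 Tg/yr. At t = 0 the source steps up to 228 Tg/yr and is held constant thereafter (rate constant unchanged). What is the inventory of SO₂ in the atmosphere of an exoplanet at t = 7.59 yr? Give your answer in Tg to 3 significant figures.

3240 Tg

τ = M₀/F₀ = 2540/118 = 21.53 yr; rate constant k = 1/τ.
New steady state M_∞ = F₁/k = F₁·τ = 228 × 21.53 = 4907.8 Tg.
M(t) = M_∞ + (M₀ − M_∞)·e^(−t/τ); t/τ = 7.59/21.53 = 0.3526, so e^(−t/τ) = 0.7029.
M(t) = 4907.8 − 2368 × 0.7029 = 3243.6 Tg.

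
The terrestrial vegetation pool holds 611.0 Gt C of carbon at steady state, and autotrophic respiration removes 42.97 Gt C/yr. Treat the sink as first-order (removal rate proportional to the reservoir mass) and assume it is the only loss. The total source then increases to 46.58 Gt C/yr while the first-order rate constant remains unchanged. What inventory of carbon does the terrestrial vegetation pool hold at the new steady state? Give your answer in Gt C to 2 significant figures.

660 Gt C

Rate constant k = F/M = 42.97 / 611.0 = 0.07033 yr⁻¹.
At the new steady state, source = k·M_new ⇒ M_new = 46.58 / 0.07033 = 662.3 Gt C.
(Equivalently M_new = M × F_new/F_old = 611.0 × 46.58/42.97.)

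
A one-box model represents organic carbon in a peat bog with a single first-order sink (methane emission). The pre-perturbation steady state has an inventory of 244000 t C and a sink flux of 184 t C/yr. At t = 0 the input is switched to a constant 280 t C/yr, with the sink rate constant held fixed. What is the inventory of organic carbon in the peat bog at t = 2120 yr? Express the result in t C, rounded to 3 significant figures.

Residence time τ = M₀/F₀ = 1326 yr. The eventual steady state is M_∞ = M₀·(F₁/F₀) = 244000 × 280/184 = 371300 t C.
The anomaly ΔM(t) = M(t) − M_∞ decays as ΔM₀·e^(−t/τ) with ΔM₀ = 244000 − 371300 = −127300 t C.
At t = 2120 yr, e^(−t/τ) = e^(−1.599) = 0.2022, so ΔM = −25740 t C and M = 371300 − 25740 = 345570 t C.

346000 t C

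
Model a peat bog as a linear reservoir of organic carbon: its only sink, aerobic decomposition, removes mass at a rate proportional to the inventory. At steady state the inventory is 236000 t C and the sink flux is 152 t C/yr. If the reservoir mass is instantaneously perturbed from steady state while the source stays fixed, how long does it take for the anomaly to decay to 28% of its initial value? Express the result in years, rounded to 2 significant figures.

For a linear reservoir the anomaly decays as exp(−t/τ) with τ = M/F = 236000/152 = 1553 yr.
exp(−t/τ) = 0.28 ⇒ t = −τ ln(0.28) = 1553 × 1.273 = 1976 yr.

2000 yr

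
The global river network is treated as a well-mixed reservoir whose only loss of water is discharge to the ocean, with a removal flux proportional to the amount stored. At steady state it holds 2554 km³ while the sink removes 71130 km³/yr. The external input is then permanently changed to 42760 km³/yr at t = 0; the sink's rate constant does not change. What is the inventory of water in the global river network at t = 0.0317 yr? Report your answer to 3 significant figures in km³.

τ = M₀/F₀ = 2554/71130 = 0.03591 yr; rate constant k = 1/τ.
New steady state M_∞ = F₁/k = F₁·τ = 42760 × 0.03591 = 1535.3 km³.
M(t) = M_∞ + (M₀ − M_∞)·e^(−t/τ); t/τ = 0.0317/0.03591 = 0.8829, so e^(−t/τ) = 0.4136.
M(t) = 1535.3 + 1019 × 0.4136 = 1956.7 km³.

1960 km³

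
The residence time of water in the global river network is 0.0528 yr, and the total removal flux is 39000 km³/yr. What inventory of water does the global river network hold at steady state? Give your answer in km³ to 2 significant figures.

2100 km³

τ = M/F ⇒ M = τ × F = 0.0528 × 39000 = 2059 km³.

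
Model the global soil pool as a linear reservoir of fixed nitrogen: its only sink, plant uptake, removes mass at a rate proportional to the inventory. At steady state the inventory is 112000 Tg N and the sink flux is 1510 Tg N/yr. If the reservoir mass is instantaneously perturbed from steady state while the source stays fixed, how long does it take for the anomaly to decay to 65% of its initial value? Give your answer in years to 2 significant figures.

32 yr

For a linear reservoir the anomaly decays as exp(−t/τ) with τ = M/F = 112000/1510 = 74.17 yr.
exp(−t/τ) = 0.65 ⇒ t = −τ ln(0.65) = 74.17 × 0.4308 = 31.95 yr.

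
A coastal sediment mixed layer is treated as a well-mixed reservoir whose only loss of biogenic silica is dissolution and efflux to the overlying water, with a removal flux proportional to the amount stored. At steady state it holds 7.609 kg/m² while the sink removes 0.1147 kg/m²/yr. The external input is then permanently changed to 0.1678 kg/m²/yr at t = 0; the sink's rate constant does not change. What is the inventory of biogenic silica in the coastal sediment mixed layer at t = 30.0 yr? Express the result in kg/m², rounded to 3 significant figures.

8.89 kg/m²

The sink rate constant is k = F₀/M₀ = 0.1147/7.609 = 0.01507 yr⁻¹.
Solving dM/dt = F₁ − kM with M(0) = M₀ gives M(t) = F₁/k + (M₀ − F₁/k)·e^(−kt).
F₁/k = 0.1678/0.01507 = 11.132 kg/m²; kt = 0.01507 × 30.0 = 0.4522, e^(−kt) = 0.6362.
M(30.0) = 11.132 + (7.609 − 11.132) × 0.6362 = 11.132 − 2.241 = 8.8905 kg/m².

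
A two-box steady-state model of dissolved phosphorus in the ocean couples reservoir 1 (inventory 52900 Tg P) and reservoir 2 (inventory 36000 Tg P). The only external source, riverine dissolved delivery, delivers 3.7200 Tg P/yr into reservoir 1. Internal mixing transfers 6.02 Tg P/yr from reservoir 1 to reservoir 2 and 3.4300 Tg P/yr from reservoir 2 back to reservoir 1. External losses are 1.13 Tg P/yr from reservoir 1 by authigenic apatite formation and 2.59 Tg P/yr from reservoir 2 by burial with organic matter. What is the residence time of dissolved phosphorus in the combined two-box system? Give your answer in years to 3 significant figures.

23900 yr

Residence time in the combined system uses the total inventory and the total *external* removal — internal exchanges between the two boxes cancel.
M_total = 52900 + 36000 = 88900 Tg P.
ΣF_external_out = 1.13 + 2.59 = 3.7200 Tg P/yr.
τ = M_total / ΣF_ext = 88900 / 3.7200 = 23900 yr.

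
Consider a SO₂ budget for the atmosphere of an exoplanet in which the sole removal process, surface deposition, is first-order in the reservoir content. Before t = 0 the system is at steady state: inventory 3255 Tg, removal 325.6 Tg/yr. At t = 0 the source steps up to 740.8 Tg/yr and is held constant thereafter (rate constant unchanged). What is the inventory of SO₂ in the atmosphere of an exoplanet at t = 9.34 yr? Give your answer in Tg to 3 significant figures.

Residence time τ = M₀/F₀ = 9.997 yr. The eventual steady state is M_∞ = M₀·(F₁/F₀) = 3255 × 740.8/325.6 = 7405.7 Tg.
The anomaly ΔM(t) = M(t) − M_∞ decays as ΔM₀·e^(−t/τ) with ΔM₀ = 3255 − 7405.7 = −4151 Tg.
At t = 9.34 yr, e^(−t/τ) = e^(−0.9343) = 0.3929, so ΔM = −1631 Tg and M = 7405.7 − 1631 = 5775.0 Tg.

5780 Tg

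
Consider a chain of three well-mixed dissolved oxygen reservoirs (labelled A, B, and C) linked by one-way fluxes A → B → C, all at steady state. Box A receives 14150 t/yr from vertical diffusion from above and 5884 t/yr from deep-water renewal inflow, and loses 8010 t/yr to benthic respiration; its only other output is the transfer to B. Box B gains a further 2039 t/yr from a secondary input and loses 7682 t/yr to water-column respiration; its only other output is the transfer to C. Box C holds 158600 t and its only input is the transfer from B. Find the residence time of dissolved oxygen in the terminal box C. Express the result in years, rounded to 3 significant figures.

24.9 yr

Box A: F(A→B) = (14150 + 5884) − 8010 = 12024 t/yr.
Box B: F(B→C) = (12024 + 2039) − 7682 = 6381.0 t/yr.
Box C throughput = its input = 6381.0 t/yr; τ = 158600 / 6381.0 = 24.86 yr.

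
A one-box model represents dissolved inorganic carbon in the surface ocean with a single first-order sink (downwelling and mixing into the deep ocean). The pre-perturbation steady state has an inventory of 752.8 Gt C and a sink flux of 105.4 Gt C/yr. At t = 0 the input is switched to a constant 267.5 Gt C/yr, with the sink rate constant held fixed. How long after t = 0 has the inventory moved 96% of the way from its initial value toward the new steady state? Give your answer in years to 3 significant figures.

τ = M₀/F₀ = 752.8/105.4 = 7.142 yr.
The remaining gap fraction is e^(−t/τ); 96% covered ⇒ e^(−t/τ) = 0.0400.
t = −τ ln(0.0400) = 7.142 × 3.219 = 22.99 yr.

23.0 yr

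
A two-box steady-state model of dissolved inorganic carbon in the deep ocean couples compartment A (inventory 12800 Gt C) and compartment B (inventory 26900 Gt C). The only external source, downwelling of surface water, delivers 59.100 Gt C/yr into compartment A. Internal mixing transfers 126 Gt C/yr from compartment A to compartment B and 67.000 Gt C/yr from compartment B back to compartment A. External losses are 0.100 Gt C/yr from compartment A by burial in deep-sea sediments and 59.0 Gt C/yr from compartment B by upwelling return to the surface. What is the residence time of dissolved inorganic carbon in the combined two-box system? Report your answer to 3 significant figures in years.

672 yr

Residence time in the combined system uses the total inventory and the total *external* removal — internal exchanges between the two boxes cancel.
M_total = 12800 + 26900 = 39700 Gt C.
ΣF_external_out = 0.100 + 59.0 = 59.100 Gt C/yr.
τ = M_total / ΣF_ext = 39700 / 59.100 = 671.7 yr.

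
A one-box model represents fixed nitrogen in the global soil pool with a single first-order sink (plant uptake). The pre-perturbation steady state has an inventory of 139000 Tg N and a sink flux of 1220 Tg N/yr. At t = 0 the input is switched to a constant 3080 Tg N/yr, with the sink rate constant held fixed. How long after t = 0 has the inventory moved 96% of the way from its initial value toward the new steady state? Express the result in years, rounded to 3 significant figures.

367 yr

τ = M₀/F₀ = 139000/1220 = 113.9 yr.
The remaining gap fraction is e^(−t/τ); 96% covered ⇒ e^(−t/τ) = 0.0400.
t = −τ ln(0.0400) = 113.9 × 3.219 = 366.7 yr.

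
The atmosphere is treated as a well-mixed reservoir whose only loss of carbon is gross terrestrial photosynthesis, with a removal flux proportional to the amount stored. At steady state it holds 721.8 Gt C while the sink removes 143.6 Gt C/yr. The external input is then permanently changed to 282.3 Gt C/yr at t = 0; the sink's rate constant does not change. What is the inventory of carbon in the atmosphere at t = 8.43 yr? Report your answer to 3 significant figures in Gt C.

1290 Gt C

Residence time τ = M₀/F₀ = 5.026 yr. The eventual steady state is M_∞ = M₀·(F₁/F₀) = 721.8 × 282.3/143.6 = 1419.0 Gt C.
The anomaly ΔM(t) = M(t) − M_∞ decays as ΔM₀·e^(−t/τ) with ΔM₀ = 721.8 − 1419.0 = −697.2 Gt C.
At t = 8.43 yr, e^(−t/τ) = e^(−1.677) = 0.1869, so ΔM = −130.3 Gt C and M = 1419.0 − 130.3 = 1288.7 Gt C.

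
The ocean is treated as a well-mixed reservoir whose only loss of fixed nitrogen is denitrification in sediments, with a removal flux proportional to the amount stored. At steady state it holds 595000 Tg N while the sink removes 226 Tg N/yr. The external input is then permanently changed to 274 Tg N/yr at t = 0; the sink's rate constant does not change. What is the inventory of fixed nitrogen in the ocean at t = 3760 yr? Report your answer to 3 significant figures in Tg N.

691000 Tg N

τ = M₀/F₀ = 595000/226 = 2633 yr; rate constant k = 1/τ.
New steady state M_∞ = F₁/k = F₁·τ = 274 × 2633 = 721370 Tg N.
M(t) = M_∞ + (M₀ − M_∞)·e^(−t/τ); t/τ = 3760/2633 = 1.428, so e^(−t/τ) = 0.2397.
M(t) = 721370 − 126400 × 0.2397 = 691070 Tg N.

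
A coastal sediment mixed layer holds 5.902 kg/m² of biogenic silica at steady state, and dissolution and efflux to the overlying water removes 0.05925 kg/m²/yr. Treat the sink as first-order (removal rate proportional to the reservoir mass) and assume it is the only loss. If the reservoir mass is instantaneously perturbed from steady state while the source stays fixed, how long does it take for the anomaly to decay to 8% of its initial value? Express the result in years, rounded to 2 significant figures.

For a linear reservoir the anomaly decays as exp(−t/τ) with τ = M/F = 5.902/0.05925 = 99.61 yr.
exp(−t/τ) = 0.08 ⇒ t = −τ ln(0.08) = 99.61 × 2.526 = 251.6 yr.

250 yr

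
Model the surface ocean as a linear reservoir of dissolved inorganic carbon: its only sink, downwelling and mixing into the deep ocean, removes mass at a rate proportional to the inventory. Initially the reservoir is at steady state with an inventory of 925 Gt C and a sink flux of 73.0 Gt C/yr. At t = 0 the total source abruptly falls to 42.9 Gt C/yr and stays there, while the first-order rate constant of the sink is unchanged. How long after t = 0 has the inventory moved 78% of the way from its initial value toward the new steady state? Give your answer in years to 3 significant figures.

τ = M₀/F₀ = 925/73.0 = 12.67 yr.
The remaining gap fraction is e^(−t/τ); 78% covered ⇒ e^(−t/τ) = 0.220.
t = −τ ln(0.220) = 12.67 × 1.514 = 19.19 yr.

19.2 yr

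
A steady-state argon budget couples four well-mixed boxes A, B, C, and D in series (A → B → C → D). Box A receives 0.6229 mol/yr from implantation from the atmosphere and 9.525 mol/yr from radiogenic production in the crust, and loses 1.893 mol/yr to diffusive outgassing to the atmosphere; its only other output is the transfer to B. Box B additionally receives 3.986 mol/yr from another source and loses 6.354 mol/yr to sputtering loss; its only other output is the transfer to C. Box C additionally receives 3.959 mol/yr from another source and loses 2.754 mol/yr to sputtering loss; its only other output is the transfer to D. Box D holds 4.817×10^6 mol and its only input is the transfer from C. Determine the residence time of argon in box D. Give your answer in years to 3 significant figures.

Box A: F(A→B) = (0.6229 + 9.525) − 1.893 = 8.2549 mol/yr.
Box B: F(B→C) = (8.2549 + 3.986) − 6.354 = 5.8869 mol/yr.
Box C: F(C→D) = (5.8869 + 3.959) − 2.754 = 7.0919 mol/yr.
Box D throughput = its input = 7.0919 mol/yr; τ = 4.817×10^6 / 7.0919 = 679200 yr.

679000 yr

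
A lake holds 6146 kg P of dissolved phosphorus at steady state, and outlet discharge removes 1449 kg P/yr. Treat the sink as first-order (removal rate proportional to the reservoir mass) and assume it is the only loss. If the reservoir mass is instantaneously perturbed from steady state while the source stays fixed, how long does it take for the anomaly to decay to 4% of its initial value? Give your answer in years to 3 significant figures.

For a linear reservoir the anomaly decays as exp(−t/τ) with τ = M/F = 6146/1449 = 4.242 yr.
exp(−t/τ) = 0.04 ⇒ t = −τ ln(0.04) = 4.242 × 3.219 = 13.65 yr.

13.7 yr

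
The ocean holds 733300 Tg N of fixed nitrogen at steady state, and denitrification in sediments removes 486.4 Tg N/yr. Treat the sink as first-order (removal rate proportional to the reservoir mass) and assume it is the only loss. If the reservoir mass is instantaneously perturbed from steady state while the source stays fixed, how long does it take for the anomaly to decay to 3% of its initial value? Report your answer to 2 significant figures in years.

5300 yr

For a linear reservoir the anomaly decays as exp(−t/τ) with τ = M/F = 733300/486.4 = 1508 yr.
exp(−t/τ) = 0.03 ⇒ t = −τ ln(0.03) = 1508 × 3.507 = 5287 yr.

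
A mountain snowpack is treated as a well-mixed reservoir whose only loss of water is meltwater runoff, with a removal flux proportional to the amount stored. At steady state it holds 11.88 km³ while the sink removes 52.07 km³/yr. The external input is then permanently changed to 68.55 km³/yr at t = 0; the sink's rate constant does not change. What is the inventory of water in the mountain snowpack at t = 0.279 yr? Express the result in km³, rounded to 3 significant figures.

14.5 km³

Residence time τ = M₀/F₀ = 0.2282 yr. The eventual steady state is M_∞ = M₀·(F₁/F₀) = 11.88 × 68.55/52.07 = 15.640 km³.
The anomaly ΔM(t) = M(t) − M_∞ decays as ΔM₀·e^(−t/τ) with ΔM₀ = 11.88 − 15.640 = −3.760 km³.
At t = 0.279 yr, e^(−t/τ) = e^(−1.223) = 0.2944, so ΔM = −1.107 km³ and M = 15.640 − 1.107 = 14.533 km³.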